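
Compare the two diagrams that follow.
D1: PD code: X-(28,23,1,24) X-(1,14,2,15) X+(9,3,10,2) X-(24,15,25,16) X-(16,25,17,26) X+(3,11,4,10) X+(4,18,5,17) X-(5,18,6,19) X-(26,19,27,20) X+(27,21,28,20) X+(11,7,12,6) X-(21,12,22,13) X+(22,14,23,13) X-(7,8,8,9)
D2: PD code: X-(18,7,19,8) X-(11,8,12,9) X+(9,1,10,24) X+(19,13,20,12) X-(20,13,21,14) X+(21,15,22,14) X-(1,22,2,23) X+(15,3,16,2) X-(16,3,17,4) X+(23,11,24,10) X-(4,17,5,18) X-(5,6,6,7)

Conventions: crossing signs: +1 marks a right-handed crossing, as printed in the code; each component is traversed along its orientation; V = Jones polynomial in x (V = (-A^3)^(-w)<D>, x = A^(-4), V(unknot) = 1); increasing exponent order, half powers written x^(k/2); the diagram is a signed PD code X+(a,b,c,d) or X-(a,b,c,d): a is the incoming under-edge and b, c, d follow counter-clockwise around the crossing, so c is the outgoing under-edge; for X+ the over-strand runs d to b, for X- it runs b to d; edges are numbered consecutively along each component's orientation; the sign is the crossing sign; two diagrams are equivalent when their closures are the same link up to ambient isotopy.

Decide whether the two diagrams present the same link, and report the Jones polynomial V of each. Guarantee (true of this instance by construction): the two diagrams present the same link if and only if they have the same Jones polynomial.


equivalent: no
V(D1) = -x^-3 + x^-2 - x^-1 + 3 - x + x^2 - x^3  (w -2, c 14, <D> = -A^-18 + A^-14 - A^-10 + 3A^-6 - A^-2 + A^2 - A^6)
V(D2) = x^-4 - x^-3 + x^-2 - 2x^-1 + 2 - x + x^2  (w -2, c 12, <D> = A^-14 - A^-10 + 2A^-6 - 2A^-2 + A^2 - A^6 + A^10)
why: 2 values of V(x) split the 2 diagrams


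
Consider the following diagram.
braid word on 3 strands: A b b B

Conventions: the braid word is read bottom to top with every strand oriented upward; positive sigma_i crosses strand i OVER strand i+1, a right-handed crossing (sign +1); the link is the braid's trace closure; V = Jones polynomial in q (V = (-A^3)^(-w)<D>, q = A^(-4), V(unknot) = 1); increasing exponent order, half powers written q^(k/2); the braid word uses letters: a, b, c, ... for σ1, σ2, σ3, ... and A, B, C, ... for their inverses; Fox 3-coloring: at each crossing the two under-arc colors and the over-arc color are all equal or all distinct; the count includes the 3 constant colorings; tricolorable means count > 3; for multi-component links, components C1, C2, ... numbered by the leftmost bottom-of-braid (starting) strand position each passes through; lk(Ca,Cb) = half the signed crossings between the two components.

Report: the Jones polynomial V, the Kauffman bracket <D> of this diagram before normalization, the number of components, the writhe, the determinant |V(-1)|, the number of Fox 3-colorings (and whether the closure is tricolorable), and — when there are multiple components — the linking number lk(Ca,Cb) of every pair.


V = 1
<D> = 1 (w = 0)
1 component over 4 crossings, w = 0
3 Fox colorings among 3^4, |V(-1)| = 1: not tricolorable
why: w = 0 shifts under R1 moves; the (-A^3)^(0) factor cancels that in V


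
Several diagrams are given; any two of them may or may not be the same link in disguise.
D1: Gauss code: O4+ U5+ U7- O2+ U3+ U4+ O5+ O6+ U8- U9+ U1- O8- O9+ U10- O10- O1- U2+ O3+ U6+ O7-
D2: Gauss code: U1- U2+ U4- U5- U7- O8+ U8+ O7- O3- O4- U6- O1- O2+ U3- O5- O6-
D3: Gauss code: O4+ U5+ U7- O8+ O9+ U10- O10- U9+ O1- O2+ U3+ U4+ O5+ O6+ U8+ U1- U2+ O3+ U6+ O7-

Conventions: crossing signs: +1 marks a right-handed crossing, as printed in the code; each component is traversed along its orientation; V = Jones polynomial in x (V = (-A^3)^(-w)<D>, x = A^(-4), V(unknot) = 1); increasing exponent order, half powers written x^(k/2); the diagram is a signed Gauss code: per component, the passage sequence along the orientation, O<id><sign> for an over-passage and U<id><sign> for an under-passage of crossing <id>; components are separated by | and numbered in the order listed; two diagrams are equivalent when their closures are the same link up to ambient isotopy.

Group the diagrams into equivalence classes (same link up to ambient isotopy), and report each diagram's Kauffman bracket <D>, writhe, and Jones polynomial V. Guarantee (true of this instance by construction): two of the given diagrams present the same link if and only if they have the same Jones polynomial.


classes: {D1, D3} | {D2}
V(D1) = x - x^2 + 2x^3 - x^4 + x^5 - x^6  [10 crossings, <D> = -A^-18 + A^-14 - A^-10 + 2A^-6 - A^-2 + A^2, w = +2]
V(D2) = -x^-4 + x^-3 + x^-1  (w -4, c 8, <D> = A^-8 + 1 - A^4)
V(D3) = x - x^2 + 2x^3 - x^4 + x^5 - x^6  [10 crossings, <D> = -A^-12 + A^-8 - A^-4 + 2 - A^4 + A^8, w = +4]
note: 2 classes among 3 diagrams; unequal V(x) rules out equality


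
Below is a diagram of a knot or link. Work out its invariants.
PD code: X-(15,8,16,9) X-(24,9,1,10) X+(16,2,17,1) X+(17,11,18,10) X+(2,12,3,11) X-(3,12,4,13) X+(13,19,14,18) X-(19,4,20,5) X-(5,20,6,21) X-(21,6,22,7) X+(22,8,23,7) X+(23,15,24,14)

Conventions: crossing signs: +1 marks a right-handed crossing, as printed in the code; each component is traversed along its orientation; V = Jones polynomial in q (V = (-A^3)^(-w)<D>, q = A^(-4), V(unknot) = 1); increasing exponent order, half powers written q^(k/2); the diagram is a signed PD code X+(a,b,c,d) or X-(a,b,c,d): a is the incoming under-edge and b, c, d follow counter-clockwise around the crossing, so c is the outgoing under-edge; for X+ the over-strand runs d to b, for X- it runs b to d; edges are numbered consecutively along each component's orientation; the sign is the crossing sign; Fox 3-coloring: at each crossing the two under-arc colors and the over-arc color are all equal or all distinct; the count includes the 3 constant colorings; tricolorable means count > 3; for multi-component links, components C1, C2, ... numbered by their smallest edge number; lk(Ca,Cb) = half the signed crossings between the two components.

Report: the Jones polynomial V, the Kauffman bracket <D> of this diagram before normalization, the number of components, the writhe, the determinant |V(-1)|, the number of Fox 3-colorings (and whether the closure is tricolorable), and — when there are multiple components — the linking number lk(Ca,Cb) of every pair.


V = -q^-3 + 2q^-2 - 2q^-1 + 3 - 2q + 2q^2 - q^3
<D> = -A^-12 + 2A^-8 - 2A^-4 + 3 - 2A^4 + 2A^8 - A^12 (w = 0)
1 component over 12 crossings, w = 0
3 Fox colorings among 3^12, |V(-1)| = 13: not tricolorable
why: the span of V is 6, forcing >= 6 crossings in any diagram


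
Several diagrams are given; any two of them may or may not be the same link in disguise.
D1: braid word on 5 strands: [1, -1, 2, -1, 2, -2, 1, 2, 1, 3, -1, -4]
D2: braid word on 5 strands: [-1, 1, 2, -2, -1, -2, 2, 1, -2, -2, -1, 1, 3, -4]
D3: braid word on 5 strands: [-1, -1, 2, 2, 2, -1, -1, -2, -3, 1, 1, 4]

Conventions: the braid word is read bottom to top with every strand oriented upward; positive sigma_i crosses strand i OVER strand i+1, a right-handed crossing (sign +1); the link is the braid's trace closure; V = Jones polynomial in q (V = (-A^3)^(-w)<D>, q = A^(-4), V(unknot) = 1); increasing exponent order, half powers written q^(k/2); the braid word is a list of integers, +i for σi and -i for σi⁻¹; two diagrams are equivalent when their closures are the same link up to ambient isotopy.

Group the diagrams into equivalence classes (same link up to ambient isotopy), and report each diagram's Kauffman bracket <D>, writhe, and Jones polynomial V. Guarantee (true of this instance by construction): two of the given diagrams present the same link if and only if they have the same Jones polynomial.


grouping into links: {D1} | {D2} | {D3}
V(D1) = 1 + q + q^2 + q^3  (w +2, c 12, <D> = A^-6 + A^-2 + A^2 + A^6)
V(D2) = q^-3 + q^-2 + q^-1 + 1  [14 crossings, <D> = A^-6 + A^-2 + A^2 + A^6, w = -2]
D3 (bracket A^-8 + 2 + A^8; 12 crossings at w = 0): V = q^-2 + 2 + q^2
why: 3 classes among 3 diagrams; unequal V(q) rules out equality


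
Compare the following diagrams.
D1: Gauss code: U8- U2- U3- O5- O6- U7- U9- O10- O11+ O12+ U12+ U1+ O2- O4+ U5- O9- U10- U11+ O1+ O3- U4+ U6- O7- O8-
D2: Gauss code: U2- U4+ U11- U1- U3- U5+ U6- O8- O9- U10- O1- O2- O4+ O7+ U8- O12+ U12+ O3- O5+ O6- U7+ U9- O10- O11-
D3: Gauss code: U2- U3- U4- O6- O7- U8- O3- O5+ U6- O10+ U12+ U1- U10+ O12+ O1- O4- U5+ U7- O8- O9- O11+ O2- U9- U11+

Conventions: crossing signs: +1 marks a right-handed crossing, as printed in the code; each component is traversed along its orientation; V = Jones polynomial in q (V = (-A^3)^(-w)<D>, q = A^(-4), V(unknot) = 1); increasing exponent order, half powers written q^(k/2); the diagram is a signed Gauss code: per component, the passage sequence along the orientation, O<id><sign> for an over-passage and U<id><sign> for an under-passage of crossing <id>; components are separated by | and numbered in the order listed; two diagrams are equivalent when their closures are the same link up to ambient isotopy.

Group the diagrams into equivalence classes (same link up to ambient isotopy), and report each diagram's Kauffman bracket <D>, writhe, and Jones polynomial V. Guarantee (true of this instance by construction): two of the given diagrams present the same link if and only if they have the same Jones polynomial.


grouping into links: {D1, D2, D3}
V(D1) = -q^-6 + q^-5 - q^-4 + 2q^-3 - q^-2 + q^-1  (w -4, c 12, <D> = A^-8 - A^-4 + 2 - A^4 + A^8 - A^12)
D2 (bracket A^-8 - A^-4 + 2 - A^4 + A^8 - A^12; 12 crossings at w = -4): V = -q^-6 + q^-5 - q^-4 + 2q^-3 - q^-2 + q^-1
V(D3) = -q^-6 + q^-5 - q^-4 + 2q^-3 - q^-2 + q^-1  (w -4, c 12, <D> = A^-8 - A^-4 + 2 - A^4 + A^8 - A^12)
key observation: all 3 diagrams share one V(q), hence one class


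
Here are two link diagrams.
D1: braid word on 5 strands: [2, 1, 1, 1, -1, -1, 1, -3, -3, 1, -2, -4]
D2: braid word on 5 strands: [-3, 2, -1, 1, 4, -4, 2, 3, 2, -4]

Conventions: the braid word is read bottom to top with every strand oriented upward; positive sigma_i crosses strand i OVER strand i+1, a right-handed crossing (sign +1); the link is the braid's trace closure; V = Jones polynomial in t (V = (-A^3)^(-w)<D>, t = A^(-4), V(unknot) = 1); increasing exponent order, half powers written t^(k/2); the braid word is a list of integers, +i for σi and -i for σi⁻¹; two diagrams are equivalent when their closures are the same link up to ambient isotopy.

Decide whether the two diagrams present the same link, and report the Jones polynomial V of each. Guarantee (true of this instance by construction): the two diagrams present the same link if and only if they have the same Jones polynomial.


equivalent: no
D1 (bracket -A^-16 + A^-4 + 2 + A^4 + A^8; 12 crossings at w = 0): V = t^-2 + t^-1 + 2 + t - t^4
D2 (bracket A^-6 + A^-2 + A^2 + A^6; 10 crossings at w = +2): V = 1 + t + t^2 + t^3
key observation: V(t) takes 2 values over 2 diagrams, fixing the grouping


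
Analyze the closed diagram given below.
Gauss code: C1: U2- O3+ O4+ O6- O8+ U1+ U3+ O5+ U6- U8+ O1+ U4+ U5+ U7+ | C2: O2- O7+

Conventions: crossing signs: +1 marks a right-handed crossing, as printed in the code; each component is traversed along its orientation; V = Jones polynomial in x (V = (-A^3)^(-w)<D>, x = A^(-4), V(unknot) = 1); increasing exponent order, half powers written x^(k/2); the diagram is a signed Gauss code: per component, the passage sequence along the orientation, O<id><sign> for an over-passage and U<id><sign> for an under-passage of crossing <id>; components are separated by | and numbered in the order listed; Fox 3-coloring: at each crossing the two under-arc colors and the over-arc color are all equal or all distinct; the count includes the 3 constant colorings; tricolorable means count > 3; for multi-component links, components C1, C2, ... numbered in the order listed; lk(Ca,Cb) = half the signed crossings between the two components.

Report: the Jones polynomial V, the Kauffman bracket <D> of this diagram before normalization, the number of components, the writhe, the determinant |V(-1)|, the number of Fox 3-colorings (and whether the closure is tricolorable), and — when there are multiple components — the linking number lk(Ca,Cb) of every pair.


V(x) = -x^(1/2) - x^(3/2) - x^(5/2) + x^(9/2)
bracket: A^-6 - A^2 - A^6 - A^10, w = +4
2 components, writhe +4, over 8 crossings
lk(C1,C2) = 0
det 0, colorings 27 of 3^9 — tricolorable
observation: w = +4 shifts under R1 moves; the (-A^3)^(-4) factor cancels that in V


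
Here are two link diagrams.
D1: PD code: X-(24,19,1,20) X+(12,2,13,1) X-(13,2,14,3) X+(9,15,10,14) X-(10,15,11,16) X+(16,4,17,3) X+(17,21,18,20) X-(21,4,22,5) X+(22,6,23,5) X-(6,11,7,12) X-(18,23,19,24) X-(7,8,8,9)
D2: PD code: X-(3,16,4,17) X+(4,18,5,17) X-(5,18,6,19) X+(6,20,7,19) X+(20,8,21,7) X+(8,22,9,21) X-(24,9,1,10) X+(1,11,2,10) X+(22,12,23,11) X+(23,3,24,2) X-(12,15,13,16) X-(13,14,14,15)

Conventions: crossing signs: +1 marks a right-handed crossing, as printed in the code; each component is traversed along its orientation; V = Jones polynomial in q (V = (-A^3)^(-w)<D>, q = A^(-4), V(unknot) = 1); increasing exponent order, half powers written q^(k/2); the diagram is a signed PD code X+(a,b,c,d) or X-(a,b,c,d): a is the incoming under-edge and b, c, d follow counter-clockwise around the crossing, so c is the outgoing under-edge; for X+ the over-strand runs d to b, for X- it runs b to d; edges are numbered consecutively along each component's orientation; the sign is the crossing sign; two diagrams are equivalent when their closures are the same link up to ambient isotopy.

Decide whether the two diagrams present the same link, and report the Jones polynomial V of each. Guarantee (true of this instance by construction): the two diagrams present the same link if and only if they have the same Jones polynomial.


equivalent: no
V(D1) = 1  (w -2, c 12, <D> = A^-6)
V(D2) = q + q^3 - q^4  (w +2, c 12, <D> = -A^-10 + A^-6 + A^2)
why: 2 classes among 2 diagrams; unequal V(q) rules out equality


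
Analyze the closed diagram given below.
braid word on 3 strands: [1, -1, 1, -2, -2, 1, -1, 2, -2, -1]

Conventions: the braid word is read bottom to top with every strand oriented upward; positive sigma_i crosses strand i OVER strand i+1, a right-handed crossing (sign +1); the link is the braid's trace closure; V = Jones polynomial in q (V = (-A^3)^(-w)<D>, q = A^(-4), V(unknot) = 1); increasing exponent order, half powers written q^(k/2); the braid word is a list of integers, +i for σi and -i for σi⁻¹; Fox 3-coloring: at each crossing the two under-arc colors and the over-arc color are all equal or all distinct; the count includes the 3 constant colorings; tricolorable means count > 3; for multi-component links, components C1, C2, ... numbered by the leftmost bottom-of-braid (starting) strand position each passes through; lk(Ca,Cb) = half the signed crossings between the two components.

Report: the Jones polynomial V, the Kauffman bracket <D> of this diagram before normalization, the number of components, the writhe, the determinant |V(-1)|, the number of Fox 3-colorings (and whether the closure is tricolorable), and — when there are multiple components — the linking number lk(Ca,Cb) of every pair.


V(q) = q^-3 + q^-2 + q^-1 + 1
bracket: A^-6 + A^-2 + A^2 + A^6, w = -2
3 components, writhe -2, over 10 crossings
lk(C1,C2) = 0
linking number lk(C1,C3) = -1
lk(C2,C3): 0
det 0, colorings 9 of 3^10 — tricolorable
observation: w = -2 (over 10 crossings) is diagram-only; (-A^3)^(2) removes it from V


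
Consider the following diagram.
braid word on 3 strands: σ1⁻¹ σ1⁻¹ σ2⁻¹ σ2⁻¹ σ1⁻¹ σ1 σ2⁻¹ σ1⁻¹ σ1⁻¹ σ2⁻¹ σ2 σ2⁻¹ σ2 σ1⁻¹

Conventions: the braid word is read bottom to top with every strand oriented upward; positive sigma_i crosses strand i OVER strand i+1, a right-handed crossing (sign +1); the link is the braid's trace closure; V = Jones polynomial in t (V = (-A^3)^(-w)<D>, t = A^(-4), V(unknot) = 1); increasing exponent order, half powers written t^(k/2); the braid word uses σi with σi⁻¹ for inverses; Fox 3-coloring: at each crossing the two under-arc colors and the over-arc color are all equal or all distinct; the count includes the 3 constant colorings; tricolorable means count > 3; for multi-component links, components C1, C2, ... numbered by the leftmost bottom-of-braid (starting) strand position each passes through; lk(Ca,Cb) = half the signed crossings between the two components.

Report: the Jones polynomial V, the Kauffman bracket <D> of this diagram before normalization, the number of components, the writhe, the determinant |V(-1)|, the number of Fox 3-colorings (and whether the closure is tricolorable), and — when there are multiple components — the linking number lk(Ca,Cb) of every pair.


V = t^-11 - 2t^-10 + 2t^-9 - 3t^-8 + 2t^-7 - 2t^-6 + 2t^-5 + t^-3
<D> = A^-12 + 2A^-4 - 2 + 2A^4 - 3A^8 + 2A^12 - 2A^16 + A^20 (w = -8)
1 component over 14 crossings, w = -8
9 Fox colorings among 3^14, |V(-1)| = 15: tricolorable
why: inverse pairs cancel, leaving σ1⁻¹ σ1⁻¹ σ2⁻¹ σ2⁻¹ σ2⁻¹ σ1⁻¹ σ1⁻¹ σ1⁻¹


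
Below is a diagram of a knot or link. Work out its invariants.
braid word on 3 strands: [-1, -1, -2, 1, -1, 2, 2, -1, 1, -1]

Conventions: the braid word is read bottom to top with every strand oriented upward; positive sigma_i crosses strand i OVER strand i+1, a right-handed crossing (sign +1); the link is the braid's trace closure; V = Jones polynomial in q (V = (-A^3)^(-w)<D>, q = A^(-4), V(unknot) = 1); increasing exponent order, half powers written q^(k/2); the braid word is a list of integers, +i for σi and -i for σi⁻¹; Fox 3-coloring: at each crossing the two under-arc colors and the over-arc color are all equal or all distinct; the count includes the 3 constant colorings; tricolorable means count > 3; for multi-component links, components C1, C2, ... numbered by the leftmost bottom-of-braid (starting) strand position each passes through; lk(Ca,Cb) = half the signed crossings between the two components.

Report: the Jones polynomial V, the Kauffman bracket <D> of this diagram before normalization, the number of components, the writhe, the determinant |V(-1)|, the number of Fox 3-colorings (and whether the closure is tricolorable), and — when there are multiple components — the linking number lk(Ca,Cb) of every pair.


V = -q^-4 + q^-3 + q^-1
<D> = A^-2 + A^6 - A^10 (w = -2)
1 component over 10 crossings, w = -2
9 Fox colorings among 3^10, |V(-1)| = 3: tricolorable
why: w = -2 shifts under R1 moves; the (-A^3)^(2) factor cancels that in V


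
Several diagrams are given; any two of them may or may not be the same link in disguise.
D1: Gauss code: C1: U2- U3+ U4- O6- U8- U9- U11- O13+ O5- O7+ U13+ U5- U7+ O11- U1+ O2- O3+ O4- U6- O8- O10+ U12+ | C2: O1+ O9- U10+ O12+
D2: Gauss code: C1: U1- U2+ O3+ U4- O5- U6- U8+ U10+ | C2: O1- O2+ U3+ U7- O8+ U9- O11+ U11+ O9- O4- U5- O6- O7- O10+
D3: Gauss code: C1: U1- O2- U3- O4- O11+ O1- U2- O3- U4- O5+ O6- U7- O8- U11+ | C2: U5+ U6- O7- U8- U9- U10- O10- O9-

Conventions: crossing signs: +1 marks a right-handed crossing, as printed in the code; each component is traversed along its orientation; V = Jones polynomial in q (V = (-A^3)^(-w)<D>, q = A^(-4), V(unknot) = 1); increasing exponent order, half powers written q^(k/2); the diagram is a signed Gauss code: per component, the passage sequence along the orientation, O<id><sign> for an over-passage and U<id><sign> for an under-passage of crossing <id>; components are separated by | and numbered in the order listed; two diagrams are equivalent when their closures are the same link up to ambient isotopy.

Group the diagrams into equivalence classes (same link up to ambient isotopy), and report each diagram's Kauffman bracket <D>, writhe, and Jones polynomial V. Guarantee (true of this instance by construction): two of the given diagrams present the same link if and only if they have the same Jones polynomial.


equivalence classes: {D1} | {D2} | {D3}
D1 (bracket A^-9 + 2A^-1 - A^3 + A^7 - A^11; 13 crossings at w = -1): V = q^(-7/2) - q^(-5/2) + q^(-3/2) - 2q^(-1/2) - q^(3/2)
V(D2) = q^(-7/2) - 2q^(-5/2) + q^(-3/2) - 2q^(-1/2) + q^(1/2) - q^(3/2)  [11 crossings, <D> = A^-9 - A^-5 + 2A^-1 - A^3 + 2A^7 - A^11, w = -1]
V(D3) = q^(-13/2) - q^(-11/2) + q^(-9/2) - 2q^(-7/2) - q^(-3/2)  (w -7, c 11, <D> = A^-15 + 2A^-7 - A^-3 + A - A^5)
observation: 3 classes among 3 diagrams; unequal V(q) rules out equality


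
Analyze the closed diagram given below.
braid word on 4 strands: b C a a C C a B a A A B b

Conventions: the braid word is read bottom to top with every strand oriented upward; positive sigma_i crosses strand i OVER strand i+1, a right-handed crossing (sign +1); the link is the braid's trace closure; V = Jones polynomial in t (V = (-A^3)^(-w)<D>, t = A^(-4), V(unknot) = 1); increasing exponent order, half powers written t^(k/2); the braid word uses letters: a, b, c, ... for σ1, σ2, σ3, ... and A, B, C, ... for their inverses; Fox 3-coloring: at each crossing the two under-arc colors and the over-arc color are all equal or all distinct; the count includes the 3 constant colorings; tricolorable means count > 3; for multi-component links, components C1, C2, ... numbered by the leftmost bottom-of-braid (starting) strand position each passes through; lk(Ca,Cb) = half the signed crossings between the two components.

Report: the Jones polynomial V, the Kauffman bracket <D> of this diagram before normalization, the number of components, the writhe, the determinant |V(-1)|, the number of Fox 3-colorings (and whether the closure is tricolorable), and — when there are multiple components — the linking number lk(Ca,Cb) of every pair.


V(t) = -t^-3 + t^-2 - t^-1 + 3 - t + t^2 - t^3
bracket: A^-15 - A^-11 + A^-7 - 3A^-3 + A - A^5 + A^9, w = -1
1 component, writhe -1, over 13 crossings
det 9, colorings 27 of 3^13 — tricolorable
observation: palindromic: swapping t for 1/t fixes V


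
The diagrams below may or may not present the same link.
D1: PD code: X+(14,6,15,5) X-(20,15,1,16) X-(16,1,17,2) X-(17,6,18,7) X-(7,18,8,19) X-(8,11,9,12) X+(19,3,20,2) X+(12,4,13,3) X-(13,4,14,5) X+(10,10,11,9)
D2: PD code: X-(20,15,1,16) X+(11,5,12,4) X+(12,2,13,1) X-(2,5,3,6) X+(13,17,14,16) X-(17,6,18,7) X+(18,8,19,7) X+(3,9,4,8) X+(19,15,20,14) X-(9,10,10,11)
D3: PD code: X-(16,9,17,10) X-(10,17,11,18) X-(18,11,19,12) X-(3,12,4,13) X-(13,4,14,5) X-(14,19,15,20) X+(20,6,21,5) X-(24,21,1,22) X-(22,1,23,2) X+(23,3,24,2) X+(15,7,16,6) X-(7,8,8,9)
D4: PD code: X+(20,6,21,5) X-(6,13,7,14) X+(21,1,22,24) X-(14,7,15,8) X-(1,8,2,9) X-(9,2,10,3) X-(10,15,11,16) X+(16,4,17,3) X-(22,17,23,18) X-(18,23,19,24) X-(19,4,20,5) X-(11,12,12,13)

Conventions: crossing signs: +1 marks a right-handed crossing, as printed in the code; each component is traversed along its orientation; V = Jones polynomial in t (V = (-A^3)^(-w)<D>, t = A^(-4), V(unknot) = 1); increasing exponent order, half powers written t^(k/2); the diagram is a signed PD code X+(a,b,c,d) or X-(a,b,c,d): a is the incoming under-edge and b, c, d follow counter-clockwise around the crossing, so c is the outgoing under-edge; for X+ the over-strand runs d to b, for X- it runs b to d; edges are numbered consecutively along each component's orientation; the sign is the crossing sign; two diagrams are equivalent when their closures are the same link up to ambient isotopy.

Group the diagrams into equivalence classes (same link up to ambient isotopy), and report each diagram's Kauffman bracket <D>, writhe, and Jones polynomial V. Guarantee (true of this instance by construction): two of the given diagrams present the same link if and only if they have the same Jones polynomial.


classes: {D1} | {D2} | {D3, D4}
V(D1) = -t^-4 + t^-3 + t^-1  [10 crossings, <D> = A^-2 + A^6 - A^10, w = -2]
V(D2) = 1  (w +2, c 10, <D> = A^6)
D3 (bracket A^-14 - A^-10 + 2A^-6 - A^-2 + A^2 - A^6; 12 crossings at w = -6): V = -t^-6 + t^-5 - t^-4 + 2t^-3 - t^-2 + t^-1
V(D4) = -t^-6 + t^-5 - t^-4 + 2t^-3 - t^-2 + t^-1  [12 crossings, <D> = A^-14 - A^-10 + 2A^-6 - A^-2 + A^2 - A^6, w = -6]
note: V(t) takes 3 values over 4 diagrams, fixing the grouping


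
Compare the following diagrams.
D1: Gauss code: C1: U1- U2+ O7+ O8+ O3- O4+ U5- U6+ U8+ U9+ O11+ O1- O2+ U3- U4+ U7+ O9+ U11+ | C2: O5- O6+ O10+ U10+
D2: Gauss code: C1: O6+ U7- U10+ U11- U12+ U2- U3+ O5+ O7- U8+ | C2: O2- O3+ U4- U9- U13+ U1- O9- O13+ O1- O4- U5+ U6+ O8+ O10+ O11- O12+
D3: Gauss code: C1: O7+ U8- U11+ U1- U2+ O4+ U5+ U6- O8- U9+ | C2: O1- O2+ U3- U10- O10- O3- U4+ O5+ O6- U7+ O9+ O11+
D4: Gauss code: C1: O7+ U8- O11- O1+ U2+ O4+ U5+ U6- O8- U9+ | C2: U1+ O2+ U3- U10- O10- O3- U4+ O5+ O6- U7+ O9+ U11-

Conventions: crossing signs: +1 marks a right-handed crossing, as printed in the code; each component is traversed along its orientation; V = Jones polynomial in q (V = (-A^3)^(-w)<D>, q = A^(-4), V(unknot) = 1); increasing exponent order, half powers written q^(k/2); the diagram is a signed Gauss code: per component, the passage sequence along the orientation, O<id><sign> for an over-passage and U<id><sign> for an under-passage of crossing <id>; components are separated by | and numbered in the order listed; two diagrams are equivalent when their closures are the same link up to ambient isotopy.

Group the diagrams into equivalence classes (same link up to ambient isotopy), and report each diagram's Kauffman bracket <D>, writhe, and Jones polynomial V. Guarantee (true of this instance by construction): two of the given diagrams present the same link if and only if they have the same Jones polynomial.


grouping into links: {D1} | {D2, D3, D4}
V(D1) = -q^(1/2) - q^(3/2) - q^(5/2) + q^(9/2)  (w +5, c 11, <D> = -A^-3 + A^5 + A^9 + A^13)
V(D2) = -q^(1/2) + q^(3/2) - q^(5/2) - q^(9/2)  [13 crossings, <D> = A^-15 + A^-7 - A^-3 + A, w = +1]
V(D3) = -q^(1/2) + q^(3/2) - q^(5/2) - q^(9/2)  [11 crossings, <D> = A^-15 + A^-7 - A^-3 + A, w = +1]
D4 (bracket A^-15 + A^-7 - A^-3 + A; 11 crossings at w = +1): V = -q^(1/2) + q^(3/2) - q^(5/2) - q^(9/2)
key observation: comparing 4 Jones polynomials yields 2 groups


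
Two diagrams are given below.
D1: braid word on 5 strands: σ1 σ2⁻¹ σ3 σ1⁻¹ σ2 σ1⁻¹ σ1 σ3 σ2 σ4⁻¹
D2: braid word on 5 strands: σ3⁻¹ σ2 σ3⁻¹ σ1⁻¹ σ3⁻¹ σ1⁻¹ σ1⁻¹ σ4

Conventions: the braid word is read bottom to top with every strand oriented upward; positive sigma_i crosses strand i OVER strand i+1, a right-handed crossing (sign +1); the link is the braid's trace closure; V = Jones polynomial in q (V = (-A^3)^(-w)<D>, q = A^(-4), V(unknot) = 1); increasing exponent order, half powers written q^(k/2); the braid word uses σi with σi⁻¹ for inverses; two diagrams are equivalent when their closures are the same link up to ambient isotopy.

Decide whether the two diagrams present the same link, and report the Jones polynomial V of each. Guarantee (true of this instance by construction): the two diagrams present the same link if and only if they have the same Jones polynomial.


equivalent: no
V(D1) = q + q^3 - q^4  (w +2, c 10, <D> = -A^-10 + A^-6 + A^2)
V(D2) = q^-8 - 2q^-7 + q^-6 - 2q^-5 + 2q^-4 + q^-2  (w -4, c 8, <D> = A^-4 + 2A^4 - 2A^8 + A^12 - 2A^16 + A^20)
why: comparing 2 Jones polynomials yields 2 groups


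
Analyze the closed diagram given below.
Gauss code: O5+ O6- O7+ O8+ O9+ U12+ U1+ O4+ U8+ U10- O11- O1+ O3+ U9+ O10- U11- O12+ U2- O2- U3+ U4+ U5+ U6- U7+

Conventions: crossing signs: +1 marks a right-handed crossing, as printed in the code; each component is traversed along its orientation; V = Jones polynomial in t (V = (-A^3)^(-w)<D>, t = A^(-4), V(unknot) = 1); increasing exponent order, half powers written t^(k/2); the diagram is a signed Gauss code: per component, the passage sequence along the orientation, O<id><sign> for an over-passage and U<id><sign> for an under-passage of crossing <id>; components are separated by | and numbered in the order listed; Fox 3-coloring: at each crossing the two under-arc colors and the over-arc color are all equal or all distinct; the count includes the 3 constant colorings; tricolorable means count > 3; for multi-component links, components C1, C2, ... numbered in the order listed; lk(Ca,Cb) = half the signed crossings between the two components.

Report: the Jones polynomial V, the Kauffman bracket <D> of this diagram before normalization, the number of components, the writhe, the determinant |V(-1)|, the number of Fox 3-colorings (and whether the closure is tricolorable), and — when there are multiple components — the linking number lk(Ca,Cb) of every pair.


V = t - t^2 + 2t^3 - t^4 + t^5 - t^6
<D> = -A^-12 + A^-8 - A^-4 + 2 - A^4 + A^8 (w = +4)
1 component over 12 crossings, w = +4
3 Fox colorings among 3^12, |V(-1)| = 7: not tricolorable
why: V spans 5 powers of t: at least 5 crossings in any diagram


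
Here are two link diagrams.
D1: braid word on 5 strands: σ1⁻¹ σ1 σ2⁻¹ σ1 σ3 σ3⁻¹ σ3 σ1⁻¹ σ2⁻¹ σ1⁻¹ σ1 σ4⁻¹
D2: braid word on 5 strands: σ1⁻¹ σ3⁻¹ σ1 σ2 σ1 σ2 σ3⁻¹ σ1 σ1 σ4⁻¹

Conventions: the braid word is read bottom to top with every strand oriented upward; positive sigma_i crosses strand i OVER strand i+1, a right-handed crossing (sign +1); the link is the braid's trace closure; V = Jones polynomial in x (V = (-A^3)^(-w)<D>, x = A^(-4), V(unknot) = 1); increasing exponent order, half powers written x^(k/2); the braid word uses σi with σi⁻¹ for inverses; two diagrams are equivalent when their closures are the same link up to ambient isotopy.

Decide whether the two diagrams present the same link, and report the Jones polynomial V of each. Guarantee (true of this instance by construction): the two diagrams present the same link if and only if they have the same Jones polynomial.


equivalent: no
D1 (bracket A^-6 + A^-2 + A^2 + A^6; 12 crossings at w = -2): V = x^-3 + x^-2 + x^-1 + 1
D2 (bracket A^-14 - A^-10 + 2A^-6 - A^-2 + 2A^2 + A^10; 10 crossings at w = +2): V = x^-1 + 2x - x^2 + 2x^3 - x^4 + x^5
key observation: 2 values of V(x) split the 2 diagrams


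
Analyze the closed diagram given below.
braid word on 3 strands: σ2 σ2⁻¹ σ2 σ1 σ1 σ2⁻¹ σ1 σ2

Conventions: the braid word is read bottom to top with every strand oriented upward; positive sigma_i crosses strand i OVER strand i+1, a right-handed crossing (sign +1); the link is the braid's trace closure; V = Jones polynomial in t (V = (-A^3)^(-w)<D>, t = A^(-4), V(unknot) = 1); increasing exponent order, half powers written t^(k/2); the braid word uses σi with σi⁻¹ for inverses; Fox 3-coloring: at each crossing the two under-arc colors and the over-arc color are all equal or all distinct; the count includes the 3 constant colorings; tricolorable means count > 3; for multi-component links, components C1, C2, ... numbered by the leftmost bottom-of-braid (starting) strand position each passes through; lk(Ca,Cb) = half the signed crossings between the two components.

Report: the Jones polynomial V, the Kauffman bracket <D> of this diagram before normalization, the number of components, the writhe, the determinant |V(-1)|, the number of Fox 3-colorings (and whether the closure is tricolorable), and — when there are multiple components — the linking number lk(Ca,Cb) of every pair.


V = t - t^2 + 2t^3 - t^4 + t^5 - t^6
<D> = -A^-12 + A^-8 - A^-4 + 2 - A^4 + A^8 (w = +4)
1 component over 8 crossings, w = +4
3 Fox colorings among 3^8, |V(-1)| = 7: not tricolorable
why: V spans 5 powers of t: at least 5 crossings in any diagram


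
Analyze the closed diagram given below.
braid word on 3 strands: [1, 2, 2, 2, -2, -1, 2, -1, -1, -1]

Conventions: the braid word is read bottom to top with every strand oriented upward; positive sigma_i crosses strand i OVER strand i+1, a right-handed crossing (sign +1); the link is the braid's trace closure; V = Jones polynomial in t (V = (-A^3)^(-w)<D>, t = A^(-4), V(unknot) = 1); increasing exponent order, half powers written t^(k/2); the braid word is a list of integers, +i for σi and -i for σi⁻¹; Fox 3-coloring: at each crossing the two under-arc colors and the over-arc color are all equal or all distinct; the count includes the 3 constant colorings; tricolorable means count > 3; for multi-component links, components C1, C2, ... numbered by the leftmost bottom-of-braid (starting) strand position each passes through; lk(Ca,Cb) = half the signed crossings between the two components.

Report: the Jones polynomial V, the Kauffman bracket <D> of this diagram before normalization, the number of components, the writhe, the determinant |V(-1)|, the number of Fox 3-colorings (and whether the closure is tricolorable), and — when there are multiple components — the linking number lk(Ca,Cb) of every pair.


V = -t^-3 + 2t^-2 - 2t^-1 + 3 - 2t + 2t^2 - t^3
<D> = -A^-12 + 2A^-8 - 2A^-4 + 3 - 2A^4 + 2A^8 - A^12 (w = 0)
1 component over 10 crossings, w = 0
3 Fox colorings among 3^10, |V(-1)| = 13: not tricolorable
why: V is palindromic (span 6, det 13): t -> 1/t fixes it; necessary, not sufficient, for amphichirality


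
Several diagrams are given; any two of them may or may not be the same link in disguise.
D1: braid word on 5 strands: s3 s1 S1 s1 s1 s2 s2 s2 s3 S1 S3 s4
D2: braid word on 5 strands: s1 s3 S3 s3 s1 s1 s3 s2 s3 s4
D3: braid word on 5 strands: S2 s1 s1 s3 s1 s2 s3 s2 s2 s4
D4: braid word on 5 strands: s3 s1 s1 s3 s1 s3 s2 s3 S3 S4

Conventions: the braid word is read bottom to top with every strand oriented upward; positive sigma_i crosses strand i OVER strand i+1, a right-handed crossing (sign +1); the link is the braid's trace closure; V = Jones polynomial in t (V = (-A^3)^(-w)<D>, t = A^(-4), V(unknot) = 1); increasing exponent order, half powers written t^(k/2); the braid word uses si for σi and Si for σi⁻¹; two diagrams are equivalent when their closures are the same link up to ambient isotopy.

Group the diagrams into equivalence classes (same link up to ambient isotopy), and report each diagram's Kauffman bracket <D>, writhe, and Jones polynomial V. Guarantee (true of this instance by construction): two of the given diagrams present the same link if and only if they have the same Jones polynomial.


grouping into links: {D1} | {D2, D3, D4}
V(D1) = t + t^3 - t^4  (w +6, c 12, <D> = -A^2 + A^6 + A^14)
V(D2) = t^2 + 2t^4 - 2t^5 + t^6 - 2t^7 + t^8  (w +8, c 10, <D> = A^-8 - 2A^-4 + 1 - 2A^4 + 2A^8 + A^16)
V(D3) = t^2 + 2t^4 - 2t^5 + t^6 - 2t^7 + t^8  [10 crossings, <D> = A^-8 - 2A^-4 + 1 - 2A^4 + 2A^8 + A^16, w = +8]
D4 (bracket A^-14 - 2A^-10 + A^-6 - 2A^-2 + 2A^2 + A^10; 10 crossings at w = +6): V = t^2 + 2t^4 - 2t^5 + t^6 - 2t^7 + t^8
key observation: 2 values of V(t) split the 4 diagrams


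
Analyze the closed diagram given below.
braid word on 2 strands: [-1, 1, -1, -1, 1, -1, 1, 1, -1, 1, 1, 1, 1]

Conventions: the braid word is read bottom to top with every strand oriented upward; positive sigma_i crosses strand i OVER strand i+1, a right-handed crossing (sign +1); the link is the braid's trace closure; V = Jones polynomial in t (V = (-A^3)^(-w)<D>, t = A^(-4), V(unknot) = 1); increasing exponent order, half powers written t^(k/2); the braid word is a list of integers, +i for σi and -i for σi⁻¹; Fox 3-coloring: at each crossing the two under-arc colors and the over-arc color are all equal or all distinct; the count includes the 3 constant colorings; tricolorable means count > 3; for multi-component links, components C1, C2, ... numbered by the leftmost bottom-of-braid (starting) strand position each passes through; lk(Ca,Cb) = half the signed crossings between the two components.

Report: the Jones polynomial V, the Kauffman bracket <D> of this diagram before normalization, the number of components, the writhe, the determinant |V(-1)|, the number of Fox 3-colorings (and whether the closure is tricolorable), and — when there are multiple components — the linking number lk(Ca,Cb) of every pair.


V(t) = t + t^3 - t^4
bracket: A^-7 - A^-3 - A^5, w = +3
1 component, writhe +3, over 13 crossings
det 3, colorings 9 of 3^13 — tricolorable
observation: |V(-1)| = 3: so tricolorable, since 3 divides 3


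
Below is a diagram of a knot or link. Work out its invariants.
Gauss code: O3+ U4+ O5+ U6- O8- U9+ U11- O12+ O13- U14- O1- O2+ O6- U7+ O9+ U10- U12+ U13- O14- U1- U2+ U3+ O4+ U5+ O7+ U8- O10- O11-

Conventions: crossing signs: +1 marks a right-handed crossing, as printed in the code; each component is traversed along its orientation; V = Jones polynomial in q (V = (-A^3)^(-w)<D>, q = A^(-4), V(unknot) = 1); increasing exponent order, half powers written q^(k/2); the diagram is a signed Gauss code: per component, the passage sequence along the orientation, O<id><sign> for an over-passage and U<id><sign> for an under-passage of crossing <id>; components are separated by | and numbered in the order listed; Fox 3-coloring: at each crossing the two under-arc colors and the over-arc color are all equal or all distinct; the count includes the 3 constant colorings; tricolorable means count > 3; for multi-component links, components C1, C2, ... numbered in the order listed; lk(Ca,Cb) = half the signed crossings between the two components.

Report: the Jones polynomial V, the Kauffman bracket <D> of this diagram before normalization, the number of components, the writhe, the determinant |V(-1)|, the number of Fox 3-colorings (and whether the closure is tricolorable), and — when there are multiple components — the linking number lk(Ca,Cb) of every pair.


V = -q^-3 + 2q^-2 - 2q^-1 + 3 - 2q + 2q^2 - q^3
<D> = -A^-12 + 2A^-8 - 2A^-4 + 3 - 2A^4 + 2A^8 - A^12 (w = 0)
1 component over 14 crossings, w = 0
3 Fox colorings among 3^14, |V(-1)| = 13: not tricolorable
why: V spans 6 powers of q: at least 6 crossings in any diagram


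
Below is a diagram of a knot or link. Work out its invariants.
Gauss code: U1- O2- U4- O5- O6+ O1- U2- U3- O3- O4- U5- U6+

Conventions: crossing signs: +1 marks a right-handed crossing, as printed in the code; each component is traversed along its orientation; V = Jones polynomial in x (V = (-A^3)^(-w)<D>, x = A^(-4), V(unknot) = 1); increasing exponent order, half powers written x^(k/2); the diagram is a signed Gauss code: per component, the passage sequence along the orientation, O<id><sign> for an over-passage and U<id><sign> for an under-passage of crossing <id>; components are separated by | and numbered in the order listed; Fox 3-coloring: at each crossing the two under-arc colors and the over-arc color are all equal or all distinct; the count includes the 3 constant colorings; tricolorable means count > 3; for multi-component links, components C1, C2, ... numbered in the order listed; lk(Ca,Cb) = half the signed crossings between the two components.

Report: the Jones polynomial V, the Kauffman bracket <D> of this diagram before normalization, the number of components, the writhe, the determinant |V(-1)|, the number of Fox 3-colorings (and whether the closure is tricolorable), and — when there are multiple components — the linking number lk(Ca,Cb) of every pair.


V(x) = -x^-4 + x^-3 + x^-1
bracket: A^-8 + 1 - A^4, w = -4
1 component, writhe -4, over 6 crossings
det 3, colorings 9 of 3^6 — tricolorable
observation: w = -4 (over 6 crossings) is diagram-only; (-A^3)^(4) removes it from V


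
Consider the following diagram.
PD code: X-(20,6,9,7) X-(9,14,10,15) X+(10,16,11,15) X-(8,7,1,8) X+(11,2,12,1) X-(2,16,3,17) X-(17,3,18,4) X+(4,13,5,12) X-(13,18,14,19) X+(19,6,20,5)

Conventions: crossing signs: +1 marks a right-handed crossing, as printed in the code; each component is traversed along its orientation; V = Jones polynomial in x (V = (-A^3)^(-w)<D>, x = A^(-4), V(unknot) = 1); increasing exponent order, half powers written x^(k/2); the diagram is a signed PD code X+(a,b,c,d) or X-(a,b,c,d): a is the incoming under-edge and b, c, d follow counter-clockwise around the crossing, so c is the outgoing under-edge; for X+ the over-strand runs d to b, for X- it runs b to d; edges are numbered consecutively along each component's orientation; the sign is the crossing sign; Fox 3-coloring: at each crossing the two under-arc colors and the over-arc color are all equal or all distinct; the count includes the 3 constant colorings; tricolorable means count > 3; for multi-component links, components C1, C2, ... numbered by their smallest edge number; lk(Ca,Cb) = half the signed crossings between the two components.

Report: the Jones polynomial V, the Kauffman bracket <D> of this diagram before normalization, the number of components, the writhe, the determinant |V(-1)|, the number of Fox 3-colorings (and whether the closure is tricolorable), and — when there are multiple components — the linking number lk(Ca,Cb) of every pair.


Jones polynomial: V(x) = x^(-7/2) - 2x^(-5/2) + x^(-3/2) - 2x^(-1/2) + x^(1/2) - x^(3/2)
<D> = -A^-12 + A^-8 - 2A^-4 + 1 - 2A^4 + A^8; writhe -2
components 2, writhe -2 (10 crossings)
linking number lk(C1,C2) = 0
3-colorings: 3 of 3^10, det 8 — not tricolorable
note: summing lk over 1 pair gives 0
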